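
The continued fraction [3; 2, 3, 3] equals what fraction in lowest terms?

79/23

Fold from the inside: start with 3/1.
  3 + 1/3 = 10/3
  2 + 3/10 = 23/10
  3 + 10/23 = 79/23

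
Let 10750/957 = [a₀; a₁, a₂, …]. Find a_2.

10750 = 11·957 + 223   →  a_0 = 11
957 = 4·223 + 65   →  a_1 = 4
223 = 3·65 + 28   →  a_2 = 3

3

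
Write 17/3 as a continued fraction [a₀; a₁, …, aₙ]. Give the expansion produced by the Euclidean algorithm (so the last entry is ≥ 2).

[5; 1, 2]

17 = 5×3 + 2
3 = 1×2 + 1
2 = 2×1 + 0  (stop)
So 17/3 = [5; 1, 2].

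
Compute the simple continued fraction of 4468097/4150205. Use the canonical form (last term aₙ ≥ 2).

4468097 = 1*4150205 + 317892
4150205 = 13*317892 + 17609
317892 = 18*17609 + 930
17609 = 18*930 + 869
930 = 1*869 + 61
869 = 14*61 + 15
61 = 4*15 + 1
15 = 15*1 + 0  (stop)
So 4468097/4150205 = [1; 13, 18, 18, 1, 14, 4, 15].

[1; 13, 18, 18, 1, 14, 4, 15]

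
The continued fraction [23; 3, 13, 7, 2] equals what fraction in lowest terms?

14135/606

Using pₖ = aₖpₖ₋₁ + pₖ₋₂ and qₖ = aₖqₖ₋₁ + qₖ₋₂:
  k=0: a=23, p=23, q=1
  k=1: a=3, p=70, q=3
  k=2: a=13, p=933, q=40
  k=3: a=7, p=6601, q=283
  k=4: a=2, p=14135, q=606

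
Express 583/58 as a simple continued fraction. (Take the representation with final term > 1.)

[10; 19, 3]

583 = 10·58 + 3
58 = 19·3 + 1
3 = 3·1 + 0  (stop)
So 583/58 = [10; 19, 3].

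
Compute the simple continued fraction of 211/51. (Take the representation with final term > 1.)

211 = 4×51 + 7
51 = 7×7 + 2
7 = 3×2 + 1
2 = 2×1 + 0  (stop)
So 211/51 = [4; 7, 3, 2].

[4; 7, 3, 2]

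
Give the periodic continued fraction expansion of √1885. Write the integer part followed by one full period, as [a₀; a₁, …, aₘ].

a₀ = ⌊√1885⌋ = 43.
With m₀=0, d₀=1 and mₖ₊₁ = dₖaₖ − mₖ, dₖ₊₁ = (n − mₖ₊₁²)/dₖ, aₖ₊₁ = ⌊(a₀+mₖ₊₁)/dₖ₊₁⌋:
  k=1: m=43, d=36, a=2
  k=2: m=29, d=29, a=2
  k=3: m=29, d=36, a=2
  k=4: m=43, d=1, a=86
d=1 and a=2a₀=86 at k=4, so the next step gives (m, d) = (43, 36) again — its k=1 value — and the period has length 4.

[43; 2, 2, 2, 86]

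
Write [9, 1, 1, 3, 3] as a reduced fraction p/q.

Fold from the inside: start with 3/1.
  3 + 1/3 = 10/3
  1 + 3/10 = 13/10
  1 + 10/13 = 23/13
  9 + 13/23 = 220/23

220/23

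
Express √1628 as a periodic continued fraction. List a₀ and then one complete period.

a₀ = ⌊√1628⌋ = 40.

[40; 2, 1, 6, 1, 2, 80]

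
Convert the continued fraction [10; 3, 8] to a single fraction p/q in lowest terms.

258/25

Using pₖ = aₖpₖ₋₁ + pₖ₋₂ and qₖ = aₖqₖ₋₁ + qₖ₋₂:
  k=0: a=10, p=10, q=1
  k=1: a=3, p=31, q=3
  k=2: a=8, p=258, q=25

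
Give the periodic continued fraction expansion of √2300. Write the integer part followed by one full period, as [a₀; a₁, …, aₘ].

a₀ = ⌊√2300⌋ = 47.
With m₀=0, d₀=1 and mₖ₊₁ = dₖaₖ − mₖ, dₖ₊₁ = (n − mₖ₊₁²)/dₖ, aₖ₊₁ = ⌊(a₀+mₖ₊₁)/dₖ₊₁⌋:
  k=1: m=47, d=91, a=1
  k=2: m=44, d=4, a=22
  k=3: m=44, d=91, a=1
  k=4: m=47, d=1, a=94
d=1 and a=2a₀=94 at k=4, so the next step gives (m, d) = (47, 91) again — its k=1 value — and the period has length 4.

[47; 1, 22, 1, 94]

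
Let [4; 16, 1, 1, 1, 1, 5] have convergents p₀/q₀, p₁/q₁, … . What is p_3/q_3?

134/33

Using pₖ = aₖpₖ₋₁ + pₖ₋₂, qₖ = aₖqₖ₋₁ + qₖ₋₂ (with p₋₁=1, p₋₂=0, q₋₁=0, q₋₂=1):
  k=0: a=4, p=4, q=1
  k=1: a=16, p=65, q=16
  k=2: a=1, p=69, q=17
  k=3: a=1, p=134, q=33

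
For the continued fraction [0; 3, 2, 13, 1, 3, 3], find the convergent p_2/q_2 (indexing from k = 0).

Using pₖ = aₖpₖ₋₁ + pₖ₋₂, qₖ = aₖqₖ₋₁ + qₖ₋₂ (with p₋₁=1, p₋₂=0, q₋₁=0, q₋₂=1):
  k=0: a=0, p=0, q=1
  k=1: a=3, p=1, q=3
  k=2: a=2, p=2, q=7

2/7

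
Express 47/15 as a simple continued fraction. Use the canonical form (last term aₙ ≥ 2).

47 = 3·15 + 2
15 = 7·2 + 1
2 = 2·1 + 0  (stop)
So 47/15 = [3; 7, 2].

[3; 7, 2]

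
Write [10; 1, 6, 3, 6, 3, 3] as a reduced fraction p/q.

15817/1456

Using pₖ = aₖpₖ₋₁ + pₖ₋₂ and qₖ = aₖqₖ₋₁ + qₖ₋₂:
  k=0: a=10, p=10, q=1
  k=1: a=1, p=11, q=1
  k=2: a=6, p=76, q=7
  k=3: a=3, p=239, q=22
  k=4: a=6, p=1510, q=139
  k=5: a=3, p=4769, q=439
  k=6: a=3, p=15817, q=1456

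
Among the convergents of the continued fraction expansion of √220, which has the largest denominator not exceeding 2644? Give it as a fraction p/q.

√220 = [14; 1, 4, 1, 28, …] (period length 4).
Convergents:
  p_0/q_0 = 14/1
  p_1/q_1 = 15/1
  p_2/q_2 = 74/5
  p_3/q_3 = 89/6
  p_4/q_4 = 2566/173
  p_5/q_5 = 2655/179
  p_6/q_6 = 13186/889
  p_7/q_7 = 15841/1068
  p_8/q_8 = 456734/30793
q_7 = 1068 ≤ 2644 < 30793 = q_8, so the answer is 15841/1068.

15841/1068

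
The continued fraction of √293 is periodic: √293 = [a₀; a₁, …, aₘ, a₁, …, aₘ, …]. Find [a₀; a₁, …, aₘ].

a₀ = ⌊√293⌋ = 17.
With m₀=0, d₀=1 and mₖ₊₁ = dₖaₖ − mₖ, dₖ₊₁ = (n − mₖ₊₁²)/dₖ, aₖ₊₁ = ⌊(a₀+mₖ₊₁)/dₖ₊₁⌋:
  k=1: m=17, d=4, a=8
  k=2: m=15, d=17, a=1
  k=3: m=2, d=17, a=1
  k=4: m=15, d=4, a=8
  k=5: m=17, d=1, a=34
d=1 and a=2a₀=34 at k=5, so the next step gives (m, d) = (17, 4) again — its k=1 value — and the period has length 5.

[17; 8, 1, 1, 8, 34]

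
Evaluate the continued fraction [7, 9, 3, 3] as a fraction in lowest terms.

661/93

Using pₖ = aₖpₖ₋₁ + pₖ₋₂ and qₖ = aₖqₖ₋₁ + qₖ₋₂:
  k=0: a=7, p=7, q=1
  k=1: a=9, p=64, q=9
  k=2: a=3, p=199, q=28
  k=3: a=3, p=661, q=93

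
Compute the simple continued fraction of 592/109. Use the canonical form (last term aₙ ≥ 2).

592 = 5·109 + 47
109 = 2·47 + 15
47 = 3·15 + 2
15 = 7·2 + 1
2 = 2·1 + 0  (stop)
So 592/109 = [5; 2, 3, 7, 2].

[5; 2, 3, 7, 2]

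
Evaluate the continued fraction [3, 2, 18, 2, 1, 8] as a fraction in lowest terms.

Fold from the inside: start with 8/1.
  1 + 1/8 = 9/8
  2 + 8/9 = 26/9
  18 + 9/26 = 477/26
  2 + 26/477 = 980/477
  3 + 477/980 = 3417/980

3417/980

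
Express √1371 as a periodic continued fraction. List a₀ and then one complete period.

a₀ = ⌊√1371⌋ = 37.
With m₀=0, d₀=1 and mₖ₊₁ = dₖaₖ − mₖ, dₖ₊₁ = (n − mₖ₊₁²)/dₖ, aₖ₊₁ = ⌊(a₀+mₖ₊₁)/dₖ₊₁⌋:
  k=1: m=37, d=2, a=37
  k=2: m=37, d=1, a=74
d=1 and a=2a₀=74 at k=2, so the next step gives (m, d) = (37, 2) again — its k=1 value — and the period has length 2.

[37; 37, 74]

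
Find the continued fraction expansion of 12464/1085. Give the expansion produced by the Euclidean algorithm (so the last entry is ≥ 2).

[11; 2, 19, 1, 1, 2, 5]

12464 = 11*1085 + 529
1085 = 2*529 + 27
529 = 19*27 + 16
27 = 1*16 + 11
16 = 1*11 + 5
11 = 2*5 + 1
5 = 5*1 + 0  (stop)
So 12464/1085 = [11; 2, 19, 1, 1, 2, 5].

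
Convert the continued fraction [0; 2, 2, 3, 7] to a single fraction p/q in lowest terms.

Using pₖ = aₖpₖ₋₁ + pₖ₋₂ and qₖ = aₖqₖ₋₁ + qₖ₋₂:
  k=0: a=0, p=0, q=1
  k=1: a=2, p=1, q=2
  k=2: a=2, p=2, q=5
  k=3: a=3, p=7, q=17
  k=4: a=7, p=51, q=124

51/124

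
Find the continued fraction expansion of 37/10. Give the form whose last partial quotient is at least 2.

[3; 1, 2, 3]

37 = 3·10 + 7
10 = 1·7 + 3
7 = 2·3 + 1
3 = 3·1 + 0  (stop)
So 37/10 = [3; 1, 2, 3].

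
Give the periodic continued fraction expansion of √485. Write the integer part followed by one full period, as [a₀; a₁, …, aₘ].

a₀ = ⌊√485⌋ = 22.

[22; 44]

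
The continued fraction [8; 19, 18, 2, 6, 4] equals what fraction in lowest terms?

152973/18997

Using pₖ = aₖpₖ₋₁ + pₖ₋₂ and qₖ = aₖqₖ₋₁ + qₖ₋₂:
  k=0: a=8, p=8, q=1
  k=1: a=19, p=153, q=19
  k=2: a=18, p=2762, q=343
  k=3: a=2, p=5677, q=705
  k=4: a=6, p=36824, q=4573
  k=5: a=4, p=152973, q=18997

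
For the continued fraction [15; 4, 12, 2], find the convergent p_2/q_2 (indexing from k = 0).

747/49

Using pₖ = aₖpₖ₋₁ + pₖ₋₂, qₖ = aₖqₖ₋₁ + qₖ₋₂ (with p₋₁=1, p₋₂=0, q₋₁=0, q₋₂=1):
  k=0: a=15, p=15, q=1
  k=1: a=4, p=61, q=4
  k=2: a=12, p=747, q=49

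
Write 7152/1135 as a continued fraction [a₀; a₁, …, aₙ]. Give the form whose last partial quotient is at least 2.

7152 = 6×1135 + 342
1135 = 3×342 + 109
342 = 3×109 + 15
109 = 7×15 + 4
15 = 3×4 + 3
4 = 1×3 + 1
3 = 3×1 + 0  (stop)
So 7152/1135 = [6; 3, 3, 7, 3, 1, 3].

[6; 3, 3, 7, 3, 1, 3]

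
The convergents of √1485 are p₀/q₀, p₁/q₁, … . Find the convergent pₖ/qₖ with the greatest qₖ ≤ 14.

√1485 = [38; 1, 1, 6, 1, 1, 76, …] (period length 6).
Convergents:
  p_0/q_0 = 38/1
  p_1/q_1 = 39/1
  p_2/q_2 = 77/2
  p_3/q_3 = 501/13
  p_4/q_4 = 578/15
q_3 = 13 ≤ 14 < 15 = q_4, so the answer is 501/13.

501/13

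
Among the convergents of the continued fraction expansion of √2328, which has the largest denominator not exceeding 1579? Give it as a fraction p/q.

√2328 = [48; 4, 96, …] (period length 2).
Convergents:
  p_0/q_0 = 48/1
  p_1/q_1 = 193/4
  p_2/q_2 = 18576/385
  p_3/q_3 = 74497/1544
  p_4/q_4 = 7170288/148609
q_3 = 1544 ≤ 1579 < 148609 = q_4, so the answer is 74497/1544.

74497/1544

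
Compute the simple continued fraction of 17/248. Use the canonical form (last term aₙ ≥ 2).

[0; 14, 1, 1, 2, 3]

17 = 0·248 + 17
248 = 14·17 + 10
17 = 1·10 + 7
10 = 1·7 + 3
7 = 2·3 + 1
3 = 3·1 + 0  (stop)
So 17/248 = [0; 14, 1, 1, 2, 3].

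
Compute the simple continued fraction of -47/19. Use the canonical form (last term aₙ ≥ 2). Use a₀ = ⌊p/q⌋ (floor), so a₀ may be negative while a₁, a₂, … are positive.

[-3; 1, 1, 9]

-47 = -3*19 + 10
19 = 1*10 + 9
10 = 1*9 + 1
9 = 9*1 + 0  (stop)
So -47/19 = [-3; 1, 1, 9].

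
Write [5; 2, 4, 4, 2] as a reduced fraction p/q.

463/85

Using pₖ = aₖpₖ₋₁ + pₖ₋₂ and qₖ = aₖqₖ₋₁ + qₖ₋₂:
  k=0: a=5, p=5, q=1
  k=1: a=2, p=11, q=2
  k=2: a=4, p=49, q=9
  k=3: a=4, p=207, q=38
  k=4: a=2, p=463, q=85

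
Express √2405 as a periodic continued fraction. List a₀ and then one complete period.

a₀ = ⌊√2405⌋ = 49.

[49; 24, 1, 1, 24, 98]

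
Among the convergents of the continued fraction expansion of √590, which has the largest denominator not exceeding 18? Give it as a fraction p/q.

170/7

√590 = [24; 3, 2, 4, 2, 3, 48, …] (period length 6).
Convergents:
  p_0/q_0 = 24/1
  p_1/q_1 = 73/3
  p_2/q_2 = 170/7
  p_3/q_3 = 753/31
q_2 = 7 ≤ 18 < 31 = q_3, so the answer is 170/7.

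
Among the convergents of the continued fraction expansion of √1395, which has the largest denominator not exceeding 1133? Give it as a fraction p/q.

37275/998

√1395 = [37; 2, 1, 6, 8, 6, 1, 2, 74, …] (period length 8).
Convergents:
  p_0/q_0 = 37/1
  p_1/q_1 = 75/2
  p_2/q_2 = 112/3
  p_3/q_3 = 747/20
  p_4/q_4 = 6088/163
  p_5/q_5 = 37275/998
  p_6/q_6 = 43363/1161
q_5 = 998 ≤ 1133 < 1161 = q_6, so the answer is 37275/998.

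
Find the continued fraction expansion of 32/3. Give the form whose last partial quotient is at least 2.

[10; 1, 2]

32 = 10×3 + 2
3 = 1×2 + 1
2 = 2×1 + 0  (stop)
So 32/3 = [10; 1, 2].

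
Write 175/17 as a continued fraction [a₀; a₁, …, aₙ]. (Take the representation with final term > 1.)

175 = 10·17 + 5
17 = 3·5 + 2
5 = 2·2 + 1
2 = 2·1 + 0  (stop)
So 175/17 = [10; 3, 2, 2].

[10; 3, 2, 2]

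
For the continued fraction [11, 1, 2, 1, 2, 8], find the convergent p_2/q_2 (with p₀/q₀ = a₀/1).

35/3

Using pₖ = aₖpₖ₋₁ + pₖ₋₂, qₖ = aₖqₖ₋₁ + qₖ₋₂ (with p₋₁=1, p₋₂=0, q₋₁=0, q₋₂=1):
  k=0: a=11, p=11, q=1
  k=1: a=1, p=12, q=1
  k=2: a=2, p=35, q=3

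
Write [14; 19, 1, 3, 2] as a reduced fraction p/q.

2501/178

Using pₖ = aₖpₖ₋₁ + pₖ₋₂ and qₖ = aₖqₖ₋₁ + qₖ₋₂:
  k=0: a=14, p=14, q=1
  k=1: a=19, p=267, q=19
  k=2: a=1, p=281, q=20
  k=3: a=3, p=1110, q=79
  k=4: a=2, p=2501, q=178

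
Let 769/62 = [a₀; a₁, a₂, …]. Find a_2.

2

769 = 12·62 + 25   →  a_0 = 12
62 = 2·25 + 12   →  a_1 = 2
25 = 2·12 + 1   →  a_2 = 2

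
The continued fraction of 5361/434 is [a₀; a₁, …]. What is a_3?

5361 = 12·434 + 153   →  a_0 = 12
434 = 2·153 + 128   →  a_1 = 2
153 = 1·128 + 25   →  a_2 = 1
128 = 5·25 + 3   →  a_3 = 5

5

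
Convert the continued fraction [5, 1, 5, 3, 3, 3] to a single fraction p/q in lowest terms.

Using pₖ = aₖpₖ₋₁ + pₖ₋₂ and qₖ = aₖqₖ₋₁ + qₖ₋₂:
  k=0: a=5, p=5, q=1
  k=1: a=1, p=6, q=1
  k=2: a=5, p=35, q=6
  k=3: a=3, p=111, q=19
  k=4: a=3, p=368, q=63
  k=5: a=3, p=1215, q=208

1215/208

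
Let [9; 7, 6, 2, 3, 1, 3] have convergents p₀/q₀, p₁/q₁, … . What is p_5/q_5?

3793/415

Using pₖ = aₖpₖ₋₁ + pₖ₋₂, qₖ = aₖqₖ₋₁ + qₖ₋₂ (with p₋₁=1, p₋₂=0, q₋₁=0, q₋₂=1):
  k=0: a=9, p=9, q=1
  k=1: a=7, p=64, q=7
  k=2: a=6, p=393, q=43
  k=3: a=2, p=850, q=93
  k=4: a=3, p=2943, q=322
  k=5: a=1, p=3793, q=415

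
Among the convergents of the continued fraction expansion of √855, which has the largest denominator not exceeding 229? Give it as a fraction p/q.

3041/104

√855 = [29; 4, 6, 4, 58, …] (period length 4).
Convergents:
  p_0/q_0 = 29/1
  p_1/q_1 = 117/4
  p_2/q_2 = 731/25
  p_3/q_3 = 3041/104
  p_4/q_4 = 177109/6057
q_3 = 104 ≤ 229 < 6057 = q_4, so the answer is 3041/104.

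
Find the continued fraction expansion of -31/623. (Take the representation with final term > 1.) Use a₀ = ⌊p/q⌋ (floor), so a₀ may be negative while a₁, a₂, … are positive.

-31 = -1·623 + 592
623 = 1·592 + 31
592 = 19·31 + 3
31 = 10·3 + 1
3 = 3·1 + 0  (stop)
So -31/623 = [-1; 1, 19, 10, 3].

[-1; 1, 19, 10, 3]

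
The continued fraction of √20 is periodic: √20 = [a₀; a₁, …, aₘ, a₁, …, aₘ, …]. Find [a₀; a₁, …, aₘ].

[4; 2, 8]

a₀ = ⌊√20⌋ = 4.
With m₀=0, d₀=1 and mₖ₊₁ = dₖaₖ − mₖ, dₖ₊₁ = (n − mₖ₊₁²)/dₖ, aₖ₊₁ = ⌊(a₀+mₖ₊₁)/dₖ₊₁⌋:
  k=1: m=4, d=4, a=2
  k=2: m=4, d=1, a=8
d=1 and a=2a₀=8 at k=2, so the next step gives (m, d) = (4, 4) again — its k=1 value — and the period has length 2.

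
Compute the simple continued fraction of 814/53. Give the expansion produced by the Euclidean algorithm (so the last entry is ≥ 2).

[15; 2, 1, 3, 1, 3]

814 = 15*53 + 19
53 = 2*19 + 15
19 = 1*15 + 4
15 = 3*4 + 3
4 = 1*3 + 1
3 = 3*1 + 0  (stop)
So 814/53 = [15; 2, 1, 3, 1, 3].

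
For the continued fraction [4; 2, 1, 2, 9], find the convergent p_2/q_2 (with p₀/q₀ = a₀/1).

Using pₖ = aₖpₖ₋₁ + pₖ₋₂, qₖ = aₖqₖ₋₁ + qₖ₋₂ (with p₋₁=1, p₋₂=0, q₋₁=0, q₋₂=1):
  k=0: a=4, p=4, q=1
  k=1: a=2, p=9, q=2
  k=2: a=1, p=13, q=3

13/3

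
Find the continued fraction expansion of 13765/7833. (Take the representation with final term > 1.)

13765 = 1*7833 + 5932
7833 = 1*5932 + 1901
5932 = 3*1901 + 229
1901 = 8*229 + 69
229 = 3*69 + 22
69 = 3*22 + 3
22 = 7*3 + 1
3 = 3*1 + 0  (stop)
So 13765/7833 = [1; 1, 3, 8, 3, 3, 7, 3].

[1; 1, 3, 8, 3, 3, 7, 3]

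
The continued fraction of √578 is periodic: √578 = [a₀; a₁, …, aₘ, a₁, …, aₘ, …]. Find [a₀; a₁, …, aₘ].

[24; 24, 48]

a₀ = ⌊√578⌋ = 24.
With m₀=0, d₀=1 and mₖ₊₁ = dₖaₖ − mₖ, dₖ₊₁ = (n − mₖ₊₁²)/dₖ, aₖ₊₁ = ⌊(a₀+mₖ₊₁)/dₖ₊₁⌋:
  k=1: m=24, d=2, a=24
  k=2: m=24, d=1, a=48
d=1 and a=2a₀=48 at k=2, so the next step gives (m, d) = (24, 2) again — its k=1 value — and the period has length 2.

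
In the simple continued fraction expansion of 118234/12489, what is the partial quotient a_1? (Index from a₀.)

2

118234 = 9·12489 + 5833   →  a_0 = 9
12489 = 2·5833 + 823   →  a_1 = 2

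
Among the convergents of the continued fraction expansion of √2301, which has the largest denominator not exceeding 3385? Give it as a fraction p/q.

147312/3071

√2301 = [47; 1, 30, 1, 94, …] (period length 4).
Convergents:
  p_0/q_0 = 47/1
  p_1/q_1 = 48/1
  p_2/q_2 = 1487/31
  p_3/q_3 = 1535/32
  p_4/q_4 = 145777/3039
  p_5/q_5 = 147312/3071
  p_6/q_6 = 4565137/95169
q_5 = 3071 ≤ 3385 < 95169 = q_6, so the answer is 147312/3071.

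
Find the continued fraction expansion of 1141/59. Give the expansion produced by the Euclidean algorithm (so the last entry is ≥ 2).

[19; 2, 1, 19]

1141 = 19·59 + 20
59 = 2·20 + 19
20 = 1·19 + 1
19 = 19·1 + 0  (stop)
So 1141/59 = [19; 2, 1, 19].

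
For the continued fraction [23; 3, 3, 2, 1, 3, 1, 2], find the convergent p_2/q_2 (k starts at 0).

Using pₖ = aₖpₖ₋₁ + pₖ₋₂, qₖ = aₖqₖ₋₁ + qₖ₋₂ (with p₋₁=1, p₋₂=0, q₋₁=0, q₋₂=1):
  k=0: a=23, p=23, q=1
  k=1: a=3, p=70, q=3
  k=2: a=3, p=233, q=10

233/10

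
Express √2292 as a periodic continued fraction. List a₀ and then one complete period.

[47; 1, 6, 1, 94]

a₀ = ⌊√2292⌋ = 47.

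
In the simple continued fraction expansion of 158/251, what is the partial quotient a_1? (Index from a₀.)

1

158 = 0·251 + 158   →  a_0 = 0
251 = 1·158 + 93   →  a_1 = 1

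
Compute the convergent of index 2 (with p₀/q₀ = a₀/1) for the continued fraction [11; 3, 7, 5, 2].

249/22

Using pₖ = aₖpₖ₋₁ + pₖ₋₂, qₖ = aₖqₖ₋₁ + qₖ₋₂ (with p₋₁=1, p₋₂=0, q₋₁=0, q₋₂=1):
  k=0: a=11, p=11, q=1
  k=1: a=3, p=34, q=3
  k=2: a=7, p=249, q=22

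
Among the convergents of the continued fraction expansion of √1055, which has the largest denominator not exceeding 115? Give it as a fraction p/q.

√1055 = [32; 2, 12, 2, 64, …] (period length 4).
Convergents:
  p_0/q_0 = 32/1
  p_1/q_1 = 65/2
  p_2/q_2 = 812/25
  p_3/q_3 = 1689/52
  p_4/q_4 = 108908/3353
q_3 = 52 ≤ 115 < 3353 = q_4, so the answer is 1689/52.

1689/52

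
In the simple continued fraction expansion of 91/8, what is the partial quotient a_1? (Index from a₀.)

2

91 = 11·8 + 3   →  a_0 = 11
8 = 2·3 + 2   →  a_1 = 2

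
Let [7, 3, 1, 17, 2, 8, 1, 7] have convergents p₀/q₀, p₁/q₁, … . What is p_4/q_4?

Using pₖ = aₖpₖ₋₁ + pₖ₋₂, qₖ = aₖqₖ₋₁ + qₖ₋₂ (with p₋₁=1, p₋₂=0, q₋₁=0, q₋₂=1):
  k=0: a=7, p=7, q=1
  k=1: a=3, p=22, q=3
  k=2: a=1, p=29, q=4
  k=3: a=17, p=515, q=71
  k=4: a=2, p=1059, q=146

1059/146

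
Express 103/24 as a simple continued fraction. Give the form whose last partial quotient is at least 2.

103 = 4·24 + 7
24 = 3·7 + 3
7 = 2·3 + 1
3 = 3·1 + 0  (stop)
So 103/24 = [4; 3, 2, 3].

[4; 3, 2, 3]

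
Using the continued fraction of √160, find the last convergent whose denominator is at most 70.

√160 = [12; 1, 1, 1, 5, 1, 1, 1, 24, …] (period length 8).
Convergents:
  p_0/q_0 = 12/1
  p_1/q_1 = 13/1
  p_2/q_2 = 25/2
  p_3/q_3 = 38/3
  p_4/q_4 = 215/17
  p_5/q_5 = 253/20
  p_6/q_6 = 468/37
  p_7/q_7 = 721/57
  p_8/q_8 = 17772/1405
q_7 = 57 ≤ 70 < 1405 = q_8, so the answer is 721/57.

721/57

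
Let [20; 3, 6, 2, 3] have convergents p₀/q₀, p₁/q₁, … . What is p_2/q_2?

386/19

Using pₖ = aₖpₖ₋₁ + pₖ₋₂, qₖ = aₖqₖ₋₁ + qₖ₋₂ (with p₋₁=1, p₋₂=0, q₋₁=0, q₋₂=1):
  k=0: a=20, p=20, q=1
  k=1: a=3, p=61, q=3
  k=2: a=6, p=386, q=19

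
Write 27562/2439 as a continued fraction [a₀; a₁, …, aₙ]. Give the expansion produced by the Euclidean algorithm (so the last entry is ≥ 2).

[11; 3, 3, 18, 2, 6]

27562 = 11·2439 + 733
2439 = 3·733 + 240
733 = 3·240 + 13
240 = 18·13 + 6
13 = 2·6 + 1
6 = 6·1 + 0  (stop)
So 27562/2439 = [11; 3, 3, 18, 2, 6].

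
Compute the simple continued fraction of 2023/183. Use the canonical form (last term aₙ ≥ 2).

2023 = 11×183 + 10
183 = 18×10 + 3
10 = 3×3 + 1
3 = 3×1 + 0  (stop)
So 2023/183 = [11; 18, 3, 3].

[11; 18, 3, 3]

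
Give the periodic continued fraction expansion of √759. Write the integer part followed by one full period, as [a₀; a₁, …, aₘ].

[27; 1, 1, 4, 1, 1, 54]

a₀ = ⌊√759⌋ = 27.
With m₀=0, d₀=1 and mₖ₊₁ = dₖaₖ − mₖ, dₖ₊₁ = (n − mₖ₊₁²)/dₖ, aₖ₊₁ = ⌊(a₀+mₖ₊₁)/dₖ₊₁⌋:
  k=1: m=27, d=30, a=1
  k=2: m=3, d=25, a=1
  k=3: m=22, d=11, a=4
  k=4: m=22, d=25, a=1
  k=5: m=3, d=30, a=1
  k=6: m=27, d=1, a=54
d=1 and a=2a₀=54 at k=6, so the next step gives (m, d) = (27, 30) again — its k=1 value — and the period has length 6.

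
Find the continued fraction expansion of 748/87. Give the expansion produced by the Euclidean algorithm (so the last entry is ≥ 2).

748 = 8·87 + 52
87 = 1·52 + 35
52 = 1·35 + 17
35 = 2·17 + 1
17 = 17·1 + 0  (stop)
So 748/87 = [8; 1, 1, 2, 17].

[8; 1, 1, 2, 17]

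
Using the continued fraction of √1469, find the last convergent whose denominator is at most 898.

√1469 = [38; 3, 18, 1, 4, 1, 18, 3, 76, …] (period length 8).
Convergents:
  p_0/q_0 = 38/1
  p_1/q_1 = 115/3
  p_2/q_2 = 2108/55
  p_3/q_3 = 2223/58
  p_4/q_4 = 11000/287
  p_5/q_5 = 13223/345
  p_6/q_6 = 249014/6497
q_5 = 345 ≤ 898 < 6497 = q_6, so the answer is 13223/345.

13223/345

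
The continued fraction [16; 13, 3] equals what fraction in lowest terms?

643/40

Fold from the inside: start with 3/1.
  13 + 1/3 = 40/3
  16 + 3/40 = 643/40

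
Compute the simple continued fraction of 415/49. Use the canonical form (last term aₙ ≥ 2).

415 = 8·49 + 23
49 = 2·23 + 3
23 = 7·3 + 2
3 = 1·2 + 1
2 = 2·1 + 0  (stop)
So 415/49 = [8; 2, 7, 1, 2].

[8; 2, 7, 1, 2]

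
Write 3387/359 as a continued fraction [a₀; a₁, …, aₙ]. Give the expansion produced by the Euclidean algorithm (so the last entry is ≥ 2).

[9; 2, 3, 3, 7, 2]

3387 = 9*359 + 156
359 = 2*156 + 47
156 = 3*47 + 15
47 = 3*15 + 2
15 = 7*2 + 1
2 = 2*1 + 0  (stop)
So 3387/359 = [9; 2, 3, 3, 7, 2].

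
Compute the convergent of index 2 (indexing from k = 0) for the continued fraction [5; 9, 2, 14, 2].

Using pₖ = aₖpₖ₋₁ + pₖ₋₂, qₖ = aₖqₖ₋₁ + qₖ₋₂ (with p₋₁=1, p₋₂=0, q₋₁=0, q₋₂=1):
  k=0: a=5, p=5, q=1
  k=1: a=9, p=46, q=9
  k=2: a=2, p=97, q=19

97/19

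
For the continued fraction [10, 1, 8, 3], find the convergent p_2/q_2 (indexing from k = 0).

98/9

Using pₖ = aₖpₖ₋₁ + pₖ₋₂, qₖ = aₖqₖ₋₁ + qₖ₋₂ (with p₋₁=1, p₋₂=0, q₋₁=0, q₋₂=1):
  k=0: a=10, p=10, q=1
  k=1: a=1, p=11, q=1
  k=2: a=8, p=98, q=9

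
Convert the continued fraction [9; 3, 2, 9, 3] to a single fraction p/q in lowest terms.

1904/205

Using pₖ = aₖpₖ₋₁ + pₖ₋₂ and qₖ = aₖqₖ₋₁ + qₖ₋₂:
  k=0: a=9, p=9, q=1
  k=1: a=3, p=28, q=3
  k=2: a=2, p=65, q=7
  k=3: a=9, p=613, q=66
  k=4: a=3, p=1904, q=205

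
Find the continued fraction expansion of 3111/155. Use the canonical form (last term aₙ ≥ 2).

3111 = 20*155 + 11
155 = 14*11 + 1
11 = 11*1 + 0  (stop)
So 3111/155 = [20; 14, 11].

[20; 14, 11]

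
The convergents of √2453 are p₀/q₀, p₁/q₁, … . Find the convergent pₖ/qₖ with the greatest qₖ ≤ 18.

√2453 = [49; 1, 1, 8, 1, 1, 98, …] (period length 6).
Convergents:
  p_0/q_0 = 49/1
  p_1/q_1 = 50/1
  p_2/q_2 = 99/2
  p_3/q_3 = 842/17
  p_4/q_4 = 941/19
q_3 = 17 ≤ 18 < 19 = q_4, so the answer is 842/17.

842/17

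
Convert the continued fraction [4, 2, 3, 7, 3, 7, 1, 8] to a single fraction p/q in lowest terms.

Using pₖ = aₖpₖ₋₁ + pₖ₋₂ and qₖ = aₖqₖ₋₁ + qₖ₋₂:
  k=0: a=4, p=4, q=1
  k=1: a=2, p=9, q=2
  k=2: a=3, p=31, q=7
  k=3: a=7, p=226, q=51
  k=4: a=3, p=709, q=160
  k=5: a=7, p=5189, q=1171
  k=6: a=1, p=5898, q=1331
  k=7: a=8, p=52373, q=11819

52373/11819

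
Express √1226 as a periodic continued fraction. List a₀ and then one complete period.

[35; 70]

a₀ = ⌊√1226⌋ = 35.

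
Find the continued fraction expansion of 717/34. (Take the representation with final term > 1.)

717 = 21·34 + 3
34 = 11·3 + 1
3 = 3·1 + 0  (stop)
So 717/34 = [21; 11, 3].

[21; 11, 3]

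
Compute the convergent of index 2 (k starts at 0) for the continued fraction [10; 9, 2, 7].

Using pₖ = aₖpₖ₋₁ + pₖ₋₂, qₖ = aₖqₖ₋₁ + qₖ₋₂ (with p₋₁=1, p₋₂=0, q₋₁=0, q₋₂=1):
  k=0: a=10, p=10, q=1
  k=1: a=9, p=91, q=9
  k=2: a=2, p=192, q=19

192/19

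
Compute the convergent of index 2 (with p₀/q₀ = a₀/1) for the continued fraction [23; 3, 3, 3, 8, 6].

233/10

Using pₖ = aₖpₖ₋₁ + pₖ₋₂, qₖ = aₖqₖ₋₁ + qₖ₋₂ (with p₋₁=1, p₋₂=0, q₋₁=0, q₋₂=1):
  k=0: a=23, p=23, q=1
  k=1: a=3, p=70, q=3
  k=2: a=3, p=233, q=10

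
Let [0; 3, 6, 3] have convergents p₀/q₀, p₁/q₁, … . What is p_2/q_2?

6/19

Using pₖ = aₖpₖ₋₁ + pₖ₋₂, qₖ = aₖqₖ₋₁ + qₖ₋₂ (with p₋₁=1, p₋₂=0, q₋₁=0, q₋₂=1):
  k=0: a=0, p=0, q=1
  k=1: a=3, p=1, q=3
  k=2: a=6, p=6, q=19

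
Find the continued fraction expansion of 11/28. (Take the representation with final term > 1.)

11 = 0×28 + 11
28 = 2×11 + 6
11 = 1×6 + 5
6 = 1×5 + 1
5 = 5×1 + 0  (stop)
So 11/28 = [0; 2, 1, 1, 5].

[0; 2, 1, 1, 5]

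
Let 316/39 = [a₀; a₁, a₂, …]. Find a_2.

316 = 8·39 + 4   →  a_0 = 8
39 = 9·4 + 3   →  a_1 = 9
4 = 1·3 + 1   →  a_2 = 1

1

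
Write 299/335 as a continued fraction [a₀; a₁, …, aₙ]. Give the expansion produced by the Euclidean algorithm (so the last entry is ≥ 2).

299 = 0*335 + 299
335 = 1*299 + 36
299 = 8*36 + 11
36 = 3*11 + 3
11 = 3*3 + 2
3 = 1*2 + 1
2 = 2*1 + 0  (stop)
So 299/335 = [0; 1, 8, 3, 3, 1, 2].

[0; 1, 8, 3, 3, 1, 2]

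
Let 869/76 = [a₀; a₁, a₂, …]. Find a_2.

3

869 = 11·76 + 33   →  a_0 = 11
76 = 2·33 + 10   →  a_1 = 2
33 = 3·10 + 3   →  a_2 = 3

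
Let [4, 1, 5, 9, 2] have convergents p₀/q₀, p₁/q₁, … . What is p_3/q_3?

Using pₖ = aₖpₖ₋₁ + pₖ₋₂, qₖ = aₖqₖ₋₁ + qₖ₋₂ (with p₋₁=1, p₋₂=0, q₋₁=0, q₋₂=1):
  k=0: a=4, p=4, q=1
  k=1: a=1, p=5, q=1
  k=2: a=5, p=29, q=6
  k=3: a=9, p=266, q=55

266/55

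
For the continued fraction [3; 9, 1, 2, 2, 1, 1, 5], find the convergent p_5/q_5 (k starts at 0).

Using pₖ = aₖpₖ₋₁ + pₖ₋₂, qₖ = aₖqₖ₋₁ + qₖ₋₂ (with p₋₁=1, p₋₂=0, q₋₁=0, q₋₂=1):
  k=0: a=3, p=3, q=1
  k=1: a=9, p=28, q=9
  k=2: a=1, p=31, q=10
  k=3: a=2, p=90, q=29
  k=4: a=2, p=211, q=68
  k=5: a=1, p=301, q=97

301/97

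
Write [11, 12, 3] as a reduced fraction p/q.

410/37

Fold from the inside: start with 3/1.
  12 + 1/3 = 37/3
  11 + 3/37 = 410/37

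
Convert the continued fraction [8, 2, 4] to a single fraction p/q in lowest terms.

Using pₖ = aₖpₖ₋₁ + pₖ₋₂ and qₖ = aₖqₖ₋₁ + qₖ₋₂:
  k=0: a=8, p=8, q=1
  k=1: a=2, p=17, q=2
  k=2: a=4, p=76, q=9

76/9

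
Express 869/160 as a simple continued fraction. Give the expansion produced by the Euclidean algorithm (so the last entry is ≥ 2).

869 = 5·160 + 69
160 = 2·69 + 22
69 = 3·22 + 3
22 = 7·3 + 1
3 = 3·1 + 0  (stop)
So 869/160 = [5; 2, 3, 7, 3].

[5; 2, 3, 7, 3]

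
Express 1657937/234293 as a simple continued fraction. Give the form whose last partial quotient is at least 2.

[7; 13, 10, 13, 19, 2, 3]

1657937 = 7*234293 + 17886
234293 = 13*17886 + 1775
17886 = 10*1775 + 136
1775 = 13*136 + 7
136 = 19*7 + 3
7 = 2*3 + 1
3 = 3*1 + 0  (stop)
So 1657937/234293 = [7; 13, 10, 13, 19, 2, 3].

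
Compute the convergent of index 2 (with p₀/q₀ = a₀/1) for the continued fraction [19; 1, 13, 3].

279/14

Using pₖ = aₖpₖ₋₁ + pₖ₋₂, qₖ = aₖqₖ₋₁ + qₖ₋₂ (with p₋₁=1, p₋₂=0, q₋₁=0, q₋₂=1):
  k=0: a=19, p=19, q=1
  k=1: a=1, p=20, q=1
  k=2: a=13, p=279, q=14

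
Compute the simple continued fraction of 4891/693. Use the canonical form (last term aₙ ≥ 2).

[7; 17, 3, 13]

4891 = 7*693 + 40
693 = 17*40 + 13
40 = 3*13 + 1
13 = 13*1 + 0  (stop)
So 4891/693 = [7; 17, 3, 13].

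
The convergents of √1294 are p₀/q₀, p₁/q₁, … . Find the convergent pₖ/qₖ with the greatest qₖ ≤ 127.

√1294 = [35; 1, 34, 1, 70, …] (period length 4).
Convergents:
  p_0/q_0 = 35/1
  p_1/q_1 = 36/1
  p_2/q_2 = 1259/35
  p_3/q_3 = 1295/36
  p_4/q_4 = 91909/2555
q_3 = 36 ≤ 127 < 2555 = q_4, so the answer is 1295/36.

1295/36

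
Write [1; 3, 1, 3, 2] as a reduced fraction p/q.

43/34

Fold from the inside: start with 2/1.
  3 + 1/2 = 7/2
  1 + 2/7 = 9/7
  3 + 7/9 = 34/9
  1 + 9/34 = 43/34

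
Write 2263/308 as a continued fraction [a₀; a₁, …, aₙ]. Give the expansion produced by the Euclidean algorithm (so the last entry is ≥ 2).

[7; 2, 1, 7, 4, 3]

2263 = 7·308 + 107
308 = 2·107 + 94
107 = 1·94 + 13
94 = 7·13 + 3
13 = 4·3 + 1
3 = 3·1 + 0  (stop)
So 2263/308 = [7; 2, 1, 7, 4, 3].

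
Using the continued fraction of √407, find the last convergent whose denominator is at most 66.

464/23

√407 = [20; 5, 1, 2, 1, 5, 40, …] (period length 6).
Convergents:
  p_0/q_0 = 20/1
  p_1/q_1 = 101/5
  p_2/q_2 = 121/6
  p_3/q_3 = 343/17
  p_4/q_4 = 464/23
  p_5/q_5 = 2663/132
q_4 = 23 ≤ 66 < 132 = q_5, so the answer is 464/23.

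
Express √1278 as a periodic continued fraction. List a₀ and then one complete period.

[35; 1, 2, 1, 70]

a₀ = ⌊√1278⌋ = 35.
With m₀=0, d₀=1 and mₖ₊₁ = dₖaₖ − mₖ, dₖ₊₁ = (n − mₖ₊₁²)/dₖ, aₖ₊₁ = ⌊(a₀+mₖ₊₁)/dₖ₊₁⌋:
  k=1: m=35, d=53, a=1
  k=2: m=18, d=18, a=2
  k=3: m=18, d=53, a=1
  k=4: m=35, d=1, a=70
d=1 and a=2a₀=70 at k=4, so the next step gives (m, d) = (35, 53) again — its k=1 value — and the period has length 4.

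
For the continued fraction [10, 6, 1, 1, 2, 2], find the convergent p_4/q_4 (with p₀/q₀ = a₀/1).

335/33

Using pₖ = aₖpₖ₋₁ + pₖ₋₂, qₖ = aₖqₖ₋₁ + qₖ₋₂ (with p₋₁=1, p₋₂=0, q₋₁=0, q₋₂=1):
  k=0: a=10, p=10, q=1
  k=1: a=6, p=61, q=6
  k=2: a=1, p=71, q=7
  k=3: a=1, p=132, q=13
  k=4: a=2, p=335, q=33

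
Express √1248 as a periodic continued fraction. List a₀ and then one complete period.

a₀ = ⌊√1248⌋ = 35.
With m₀=0, d₀=1 and mₖ₊₁ = dₖaₖ − mₖ, dₖ₊₁ = (n − mₖ₊₁²)/dₖ, aₖ₊₁ = ⌊(a₀+mₖ₊₁)/dₖ₊₁⌋:
  k=1: m=35, d=23, a=3
  k=2: m=34, d=4, a=17
  k=3: m=34, d=23, a=3
  k=4: m=35, d=1, a=70
d=1 and a=2a₀=70 at k=4, so the next step gives (m, d) = (35, 23) again — its k=1 value — and the period has length 4.

[35; 3, 17, 3, 70]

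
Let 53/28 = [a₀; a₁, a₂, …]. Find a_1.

1

53 = 1·28 + 25   →  a_0 = 1
28 = 1·25 + 3   →  a_1 = 1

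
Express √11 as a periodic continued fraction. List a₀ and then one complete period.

a₀ = ⌊√11⌋ = 3.
With m₀=0, d₀=1 and mₖ₊₁ = dₖaₖ − mₖ, dₖ₊₁ = (n − mₖ₊₁²)/dₖ, aₖ₊₁ = ⌊(a₀+mₖ₊₁)/dₖ₊₁⌋:
  k=1: m=3, d=2, a=3
  k=2: m=3, d=1, a=6
d=1 and a=2a₀=6 at k=2, so the next step gives (m, d) = (3, 2) again — its k=1 value — and the period has length 2.

[3; 3, 6]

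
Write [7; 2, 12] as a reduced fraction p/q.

187/25

Using pₖ = aₖpₖ₋₁ + pₖ₋₂ and qₖ = aₖqₖ₋₁ + qₖ₋₂:
  k=0: a=7, p=7, q=1
  k=1: a=2, p=15, q=2
  k=2: a=12, p=187, q=25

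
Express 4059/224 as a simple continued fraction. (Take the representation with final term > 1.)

4059 = 18·224 + 27
224 = 8·27 + 8
27 = 3·8 + 3
8 = 2·3 + 2
3 = 1·2 + 1
2 = 2·1 + 0  (stop)
So 4059/224 = [18; 8, 3, 2, 1, 2].

[18; 8, 3, 2, 1, 2]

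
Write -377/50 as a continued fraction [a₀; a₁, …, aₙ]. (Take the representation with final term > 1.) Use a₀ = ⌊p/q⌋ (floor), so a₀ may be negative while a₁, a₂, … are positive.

[-8; 2, 5, 1, 3]

-377 = -8×50 + 23
50 = 2×23 + 4
23 = 5×4 + 3
4 = 1×3 + 1
3 = 3×1 + 0  (stop)
So -377/50 = [-8; 2, 5, 1, 3].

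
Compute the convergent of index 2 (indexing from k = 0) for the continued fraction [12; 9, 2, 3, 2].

230/19

Using pₖ = aₖpₖ₋₁ + pₖ₋₂, qₖ = aₖqₖ₋₁ + qₖ₋₂ (with p₋₁=1, p₋₂=0, q₋₁=0, q₋₂=1):
  k=0: a=12, p=12, q=1
  k=1: a=9, p=109, q=9
  k=2: a=2, p=230, q=19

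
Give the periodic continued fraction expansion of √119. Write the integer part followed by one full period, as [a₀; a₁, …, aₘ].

a₀ = ⌊√119⌋ = 10.
With m₀=0, d₀=1 and mₖ₊₁ = dₖaₖ − mₖ, dₖ₊₁ = (n − mₖ₊₁²)/dₖ, aₖ₊₁ = ⌊(a₀+mₖ₊₁)/dₖ₊₁⌋:
  k=1: m=10, d=19, a=1
  k=2: m=9, d=2, a=9
  k=3: m=9, d=19, a=1
  k=4: m=10, d=1, a=20
d=1 and a=2a₀=20 at k=4, so the next step gives (m, d) = (10, 19) again — its k=1 value — and the period has length 4.

[10; 1, 9, 1, 20]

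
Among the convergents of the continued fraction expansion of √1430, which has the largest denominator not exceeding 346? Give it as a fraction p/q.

10853/287

√1430 = [37; 1, 4, 2, 2, 2, 4, 1, 74, …] (period length 8).
Convergents:
  p_0/q_0 = 37/1
  p_1/q_1 = 38/1
  p_2/q_2 = 189/5
  p_3/q_3 = 416/11
  p_4/q_4 = 1021/27
  p_5/q_5 = 2458/65
  p_6/q_6 = 10853/287
  p_7/q_7 = 13311/352
q_6 = 287 ≤ 346 < 352 = q_7, so the answer is 10853/287.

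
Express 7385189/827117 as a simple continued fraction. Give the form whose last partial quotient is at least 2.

7385189 = 8×827117 + 768253
827117 = 1×768253 + 58864
768253 = 13×58864 + 3021
58864 = 19×3021 + 1465
3021 = 2×1465 + 91
1465 = 16×91 + 9
91 = 10×9 + 1
9 = 9×1 + 0  (stop)
So 7385189/827117 = [8; 1, 13, 19, 2, 16, 10, 9].

[8; 1, 13, 19, 2, 16, 10, 9]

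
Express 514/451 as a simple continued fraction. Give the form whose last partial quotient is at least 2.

514 = 1*451 + 63
451 = 7*63 + 10
63 = 6*10 + 3
10 = 3*3 + 1
3 = 3*1 + 0  (stop)
So 514/451 = [1; 7, 6, 3, 3].

[1; 7, 6, 3, 3]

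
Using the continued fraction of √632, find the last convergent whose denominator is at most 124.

√632 = [25; 7, 6, 7, 50, …] (period length 4).
Convergents:
  p_0/q_0 = 25/1
  p_1/q_1 = 176/7
  p_2/q_2 = 1081/43
  p_3/q_3 = 7743/308
q_2 = 43 ≤ 124 < 308 = q_3, so the answer is 1081/43.

1081/43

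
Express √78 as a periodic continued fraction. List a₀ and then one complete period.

[8; 1, 4, 1, 16]

a₀ = ⌊√78⌋ = 8.
With m₀=0, d₀=1 and mₖ₊₁ = dₖaₖ − mₖ, dₖ₊₁ = (n − mₖ₊₁²)/dₖ, aₖ₊₁ = ⌊(a₀+mₖ₊₁)/dₖ₊₁⌋:
  k=1: m=8, d=14, a=1
  k=2: m=6, d=3, a=4
  k=3: m=6, d=14, a=1
  k=4: m=8, d=1, a=16
d=1 and a=2a₀=16 at k=4, so the next step gives (m, d) = (8, 14) again — its k=1 value — and the period has length 4.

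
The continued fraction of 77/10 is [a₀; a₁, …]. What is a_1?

77 = 7·10 + 7   →  a_0 = 7
10 = 1·7 + 3   →  a_1 = 1

1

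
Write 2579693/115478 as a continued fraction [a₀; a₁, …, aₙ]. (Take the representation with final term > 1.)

2579693 = 22*115478 + 39177
115478 = 2*39177 + 37124
39177 = 1*37124 + 2053
37124 = 18*2053 + 170
2053 = 12*170 + 13
170 = 13*13 + 1
13 = 13*1 + 0  (stop)
So 2579693/115478 = [22; 2, 1, 18, 12, 13, 13].

[22; 2, 1, 18, 12, 13, 13]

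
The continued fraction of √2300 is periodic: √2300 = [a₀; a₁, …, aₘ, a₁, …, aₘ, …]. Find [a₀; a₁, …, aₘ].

[47; 1, 22, 1, 94]

a₀ = ⌊√2300⌋ = 47.
With m₀=0, d₀=1 and mₖ₊₁ = dₖaₖ − mₖ, dₖ₊₁ = (n − mₖ₊₁²)/dₖ, aₖ₊₁ = ⌊(a₀+mₖ₊₁)/dₖ₊₁⌋:
  k=1: m=47, d=91, a=1
  k=2: m=44, d=4, a=22
  k=3: m=44, d=91, a=1
  k=4: m=47, d=1, a=94
d=1 and a=2a₀=94 at k=4, so the next step gives (m, d) = (47, 91) again — its k=1 value — and the period has length 4.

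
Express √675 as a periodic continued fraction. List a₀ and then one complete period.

[25; 1, 50]

a₀ = ⌊√675⌋ = 25.
With m₀=0, d₀=1 and mₖ₊₁ = dₖaₖ − mₖ, dₖ₊₁ = (n − mₖ₊₁²)/dₖ, aₖ₊₁ = ⌊(a₀+mₖ₊₁)/dₖ₊₁⌋:
  k=1: m=25, d=50, a=1
  k=2: m=25, d=1, a=50
d=1 and a=2a₀=50 at k=2, so the next step gives (m, d) = (25, 50) again — its k=1 value — and the period has length 2.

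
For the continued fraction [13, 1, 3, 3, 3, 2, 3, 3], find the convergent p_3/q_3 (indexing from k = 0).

179/13

Using pₖ = aₖpₖ₋₁ + pₖ₋₂, qₖ = aₖqₖ₋₁ + qₖ₋₂ (with p₋₁=1, p₋₂=0, q₋₁=0, q₋₂=1):
  k=0: a=13, p=13, q=1
  k=1: a=1, p=14, q=1
  k=2: a=3, p=55, q=4
  k=3: a=3, p=179, q=13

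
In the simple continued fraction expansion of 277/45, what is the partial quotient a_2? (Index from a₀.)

277 = 6·45 + 7   →  a_0 = 6
45 = 6·7 + 3   →  a_1 = 6
7 = 2·3 + 1   →  a_2 = 2

2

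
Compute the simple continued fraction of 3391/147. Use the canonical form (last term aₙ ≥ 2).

3391 = 23*147 + 10
147 = 14*10 + 7
10 = 1*7 + 3
7 = 2*3 + 1
3 = 3*1 + 0  (stop)
So 3391/147 = [23; 14, 1, 2, 3].

[23; 14, 1, 2, 3]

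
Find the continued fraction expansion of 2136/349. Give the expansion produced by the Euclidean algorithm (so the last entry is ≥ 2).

[6; 8, 3, 4, 3]

2136 = 6·349 + 42
349 = 8·42 + 13
42 = 3·13 + 3
13 = 4·3 + 1
3 = 3·1 + 0  (stop)
So 2136/349 = [6; 8, 3, 4, 3].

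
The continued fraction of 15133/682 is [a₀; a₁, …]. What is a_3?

2

15133 = 22·682 + 129   →  a_0 = 22
682 = 5·129 + 37   →  a_1 = 5
129 = 3·37 + 18   →  a_2 = 3
37 = 2·18 + 1   →  a_3 = 2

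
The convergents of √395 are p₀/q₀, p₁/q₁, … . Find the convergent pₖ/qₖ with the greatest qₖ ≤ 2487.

√395 = [19; 1, 6, 1, 38, …] (period length 4).
Convergents:
  p_0/q_0 = 19/1
  p_1/q_1 = 20/1
  p_2/q_2 = 139/7
  p_3/q_3 = 159/8
  p_4/q_4 = 6181/311
  p_5/q_5 = 6340/319
  p_6/q_6 = 44221/2225
  p_7/q_7 = 50561/2544
q_6 = 2225 ≤ 2487 < 2544 = q_7, so the answer is 44221/2225.

44221/2225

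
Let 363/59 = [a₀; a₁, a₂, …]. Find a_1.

6

363 = 6·59 + 9   →  a_0 = 6
59 = 6·9 + 5   →  a_1 = 6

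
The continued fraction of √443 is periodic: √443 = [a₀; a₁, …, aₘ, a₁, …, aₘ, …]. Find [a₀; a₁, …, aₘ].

a₀ = ⌊√443⌋ = 21.
With m₀=0, d₀=1 and mₖ₊₁ = dₖaₖ − mₖ, dₖ₊₁ = (n − mₖ₊₁²)/dₖ, aₖ₊₁ = ⌊(a₀+mₖ₊₁)/dₖ₊₁⌋:
  k=1: m=21, d=2, a=21
  k=2: m=21, d=1, a=42
d=1 and a=2a₀=42 at k=2, so the next step gives (m, d) = (21, 2) again — its k=1 value — and the period has length 2.

[21; 21, 42]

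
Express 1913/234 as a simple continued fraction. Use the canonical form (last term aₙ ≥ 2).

1913 = 8·234 + 41
234 = 5·41 + 29
41 = 1·29 + 12
29 = 2·12 + 5
12 = 2·5 + 2
5 = 2·2 + 1
2 = 2·1 + 0  (stop)
So 1913/234 = [8; 5, 1, 2, 2, 2, 2].

[8; 5, 1, 2, 2, 2, 2]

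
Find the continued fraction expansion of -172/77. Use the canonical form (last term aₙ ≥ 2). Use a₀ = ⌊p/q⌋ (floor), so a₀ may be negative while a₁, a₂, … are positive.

-172 = -3*77 + 59
77 = 1*59 + 18
59 = 3*18 + 5
18 = 3*5 + 3
5 = 1*3 + 2
3 = 1*2 + 1
2 = 2*1 + 0  (stop)
So -172/77 = [-3; 1, 3, 3, 1, 1, 2].

[-3; 1, 3, 3, 1, 1, 2]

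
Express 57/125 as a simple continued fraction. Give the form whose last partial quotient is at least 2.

57 = 0*125 + 57
125 = 2*57 + 11
57 = 5*11 + 2
11 = 5*2 + 1
2 = 2*1 + 0  (stop)
So 57/125 = [0; 2, 5, 5, 2].

[0; 2, 5, 5, 2]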